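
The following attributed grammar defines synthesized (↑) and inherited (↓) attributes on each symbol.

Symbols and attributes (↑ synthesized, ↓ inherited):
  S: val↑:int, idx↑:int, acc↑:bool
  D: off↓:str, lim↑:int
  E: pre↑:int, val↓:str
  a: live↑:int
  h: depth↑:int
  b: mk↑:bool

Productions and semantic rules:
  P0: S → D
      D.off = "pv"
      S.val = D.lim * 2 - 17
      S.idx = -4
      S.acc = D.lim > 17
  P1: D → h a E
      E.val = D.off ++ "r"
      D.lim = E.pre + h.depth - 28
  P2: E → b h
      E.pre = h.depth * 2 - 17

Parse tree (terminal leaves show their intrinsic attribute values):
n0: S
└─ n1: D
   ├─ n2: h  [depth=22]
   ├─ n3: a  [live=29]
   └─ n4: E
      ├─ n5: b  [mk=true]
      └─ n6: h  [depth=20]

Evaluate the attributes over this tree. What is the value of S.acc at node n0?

1. n1.off = "pv"  ["pv"]
2. n2.depth = 22  [terminal]
3. n3.live = 29  [terminal]
4. n4.val = "pvr"  [D.off ++ "r"]
5. n5.mk = true  [terminal]
6. n6.depth = 20  [terminal]
7. n4.pre = 23  [h.depth * 2 - 17]
8. n1.lim = 17  [E.pre + h.depth - 28]
9. n0.val = 17  [D.lim * 2 - 17]
10. n0.idx = -4  [-4]
11. n0.acc = false  [D.lim > 17]

false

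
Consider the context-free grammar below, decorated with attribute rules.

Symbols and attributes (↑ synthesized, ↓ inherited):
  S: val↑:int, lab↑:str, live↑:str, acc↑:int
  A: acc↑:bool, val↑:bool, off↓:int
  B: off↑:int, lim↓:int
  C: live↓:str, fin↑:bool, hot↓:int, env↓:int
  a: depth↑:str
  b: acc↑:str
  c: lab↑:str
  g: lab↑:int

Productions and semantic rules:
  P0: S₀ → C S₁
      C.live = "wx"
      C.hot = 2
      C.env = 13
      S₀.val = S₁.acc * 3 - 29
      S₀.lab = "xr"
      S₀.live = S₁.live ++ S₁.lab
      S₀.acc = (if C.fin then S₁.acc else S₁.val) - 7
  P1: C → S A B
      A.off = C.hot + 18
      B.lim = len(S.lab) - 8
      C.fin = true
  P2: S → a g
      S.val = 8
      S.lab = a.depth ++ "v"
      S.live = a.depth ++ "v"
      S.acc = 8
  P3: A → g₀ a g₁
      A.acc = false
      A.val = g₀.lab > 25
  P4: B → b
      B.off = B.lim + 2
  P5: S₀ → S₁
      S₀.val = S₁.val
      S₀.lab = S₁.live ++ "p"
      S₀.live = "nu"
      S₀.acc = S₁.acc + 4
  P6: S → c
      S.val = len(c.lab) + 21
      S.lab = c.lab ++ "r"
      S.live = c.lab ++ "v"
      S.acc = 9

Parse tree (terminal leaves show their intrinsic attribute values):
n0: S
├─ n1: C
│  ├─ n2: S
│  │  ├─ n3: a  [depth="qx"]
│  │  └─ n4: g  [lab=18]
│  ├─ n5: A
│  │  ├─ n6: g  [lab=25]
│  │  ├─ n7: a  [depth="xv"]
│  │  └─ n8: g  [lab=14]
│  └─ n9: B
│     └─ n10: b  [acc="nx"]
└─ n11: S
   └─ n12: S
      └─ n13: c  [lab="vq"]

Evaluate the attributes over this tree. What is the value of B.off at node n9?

1. n1.live = "wx"  ["wx"]
2. n1.hot = 2  [2]
3. n1.env = 13  [13]
4. n3.depth = "qx"  [terminal]
5. n4.lab = 18  [terminal]
6. n2.val = 8  [8]
7. n2.lab = "qxv"  [a.depth ++ "v"]
8. n2.live = "qxv"  [a.depth ++ "v"]
9. n2.acc = 8  [8]
10. n5.off = 20  [C.hot + 18]
11. n6.lab = 25  [terminal]
12. n7.depth = "xv"  [terminal]
13. n8.lab = 14  [terminal]
14. n5.acc = false  [false]
15. n5.val = false  [g₀.lab > 25]
16. n9.lim = -5  [len(S.lab) - 8]
17. n10.acc = "nx"  [terminal]
18. n9.off = -3  [B.lim + 2]
19. n1.fin = true  [true]
20. n13.lab = "vq"  [terminal]
21. n12.val = 23  [len(c.lab) + 21]
22. n12.lab = "vqr"  [c.lab ++ "r"]
23. n12.live = "vqv"  [c.lab ++ "v"]
24. n12.acc = 9  [9]
25. n11.val = 23  [S₁.val]
26. n11.lab = "vqvp"  [S₁.live ++ "p"]
27. n11.live = "nu"  ["nu"]
28. n11.acc = 13  [S₁.acc + 4]
29. n0.val = 10  [S₁.acc * 3 - 29]
30. n0.lab = "xr"  ["xr"]
31. n0.live = "nuvqvp"  [S₁.live ++ S₁.lab]
32. n0.acc = 6  [(if C.fin then S₁.acc else S₁.val) - 7]

-3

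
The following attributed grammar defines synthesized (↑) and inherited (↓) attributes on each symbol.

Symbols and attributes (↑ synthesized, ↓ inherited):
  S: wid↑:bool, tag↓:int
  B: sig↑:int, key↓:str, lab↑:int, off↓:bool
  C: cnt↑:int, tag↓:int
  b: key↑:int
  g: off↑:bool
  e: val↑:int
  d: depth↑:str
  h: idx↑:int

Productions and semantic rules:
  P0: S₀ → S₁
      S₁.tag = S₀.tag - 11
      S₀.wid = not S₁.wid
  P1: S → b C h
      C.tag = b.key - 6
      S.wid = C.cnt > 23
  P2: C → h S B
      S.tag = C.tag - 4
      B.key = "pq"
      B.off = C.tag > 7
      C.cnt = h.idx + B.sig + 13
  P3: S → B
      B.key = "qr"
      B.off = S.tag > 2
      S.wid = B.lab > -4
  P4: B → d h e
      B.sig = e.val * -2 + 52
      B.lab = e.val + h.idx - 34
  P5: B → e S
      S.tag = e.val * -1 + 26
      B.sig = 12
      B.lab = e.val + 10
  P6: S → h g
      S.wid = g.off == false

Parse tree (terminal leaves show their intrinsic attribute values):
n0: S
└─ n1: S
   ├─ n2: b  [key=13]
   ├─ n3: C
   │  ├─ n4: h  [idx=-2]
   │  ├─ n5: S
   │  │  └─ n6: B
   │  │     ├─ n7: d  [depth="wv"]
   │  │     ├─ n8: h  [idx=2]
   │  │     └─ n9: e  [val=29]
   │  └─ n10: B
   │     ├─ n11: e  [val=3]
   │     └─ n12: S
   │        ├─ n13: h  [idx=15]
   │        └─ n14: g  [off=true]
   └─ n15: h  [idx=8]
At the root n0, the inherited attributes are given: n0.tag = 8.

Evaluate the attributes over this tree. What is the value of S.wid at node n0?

1. n0.tag = 8  [given at root]
2. n1.tag = -3  [S₀.tag - 11]
3. n2.key = 13  [terminal]
4. n3.tag = 7  [b.key - 6]
5. n4.idx = -2  [terminal]
6. n5.tag = 3  [C.tag - 4]
7. n6.key = "qr"  ["qr"]
8. n6.off = true  [S.tag > 2]
9. n7.depth = "wv"  [terminal]
10. n8.idx = 2  [terminal]
11. n9.val = 29  [terminal]
12. n6.sig = -6  [e.val * -2 + 52]
13. n6.lab = -3  [e.val + h.idx - 34]
14. n5.wid = true  [B.lab > -4]
15. n10.key = "pq"  ["pq"]
16. n10.off = false  [C.tag > 7]
17. n11.val = 3  [terminal]
18. n12.tag = 23  [e.val * -1 + 26]
19. n13.idx = 15  [terminal]
20. n14.off = true  [terminal]
21. n12.wid = false  [g.off == false]
22. n10.sig = 12  [12]
23. n10.lab = 13  [e.val + 10]
24. n3.cnt = 23  [h.idx + B.sig + 13]
25. n15.idx = 8  [terminal]
26. n1.wid = false  [C.cnt > 23]
27. n0.wid = true  [not S₁.wid]

true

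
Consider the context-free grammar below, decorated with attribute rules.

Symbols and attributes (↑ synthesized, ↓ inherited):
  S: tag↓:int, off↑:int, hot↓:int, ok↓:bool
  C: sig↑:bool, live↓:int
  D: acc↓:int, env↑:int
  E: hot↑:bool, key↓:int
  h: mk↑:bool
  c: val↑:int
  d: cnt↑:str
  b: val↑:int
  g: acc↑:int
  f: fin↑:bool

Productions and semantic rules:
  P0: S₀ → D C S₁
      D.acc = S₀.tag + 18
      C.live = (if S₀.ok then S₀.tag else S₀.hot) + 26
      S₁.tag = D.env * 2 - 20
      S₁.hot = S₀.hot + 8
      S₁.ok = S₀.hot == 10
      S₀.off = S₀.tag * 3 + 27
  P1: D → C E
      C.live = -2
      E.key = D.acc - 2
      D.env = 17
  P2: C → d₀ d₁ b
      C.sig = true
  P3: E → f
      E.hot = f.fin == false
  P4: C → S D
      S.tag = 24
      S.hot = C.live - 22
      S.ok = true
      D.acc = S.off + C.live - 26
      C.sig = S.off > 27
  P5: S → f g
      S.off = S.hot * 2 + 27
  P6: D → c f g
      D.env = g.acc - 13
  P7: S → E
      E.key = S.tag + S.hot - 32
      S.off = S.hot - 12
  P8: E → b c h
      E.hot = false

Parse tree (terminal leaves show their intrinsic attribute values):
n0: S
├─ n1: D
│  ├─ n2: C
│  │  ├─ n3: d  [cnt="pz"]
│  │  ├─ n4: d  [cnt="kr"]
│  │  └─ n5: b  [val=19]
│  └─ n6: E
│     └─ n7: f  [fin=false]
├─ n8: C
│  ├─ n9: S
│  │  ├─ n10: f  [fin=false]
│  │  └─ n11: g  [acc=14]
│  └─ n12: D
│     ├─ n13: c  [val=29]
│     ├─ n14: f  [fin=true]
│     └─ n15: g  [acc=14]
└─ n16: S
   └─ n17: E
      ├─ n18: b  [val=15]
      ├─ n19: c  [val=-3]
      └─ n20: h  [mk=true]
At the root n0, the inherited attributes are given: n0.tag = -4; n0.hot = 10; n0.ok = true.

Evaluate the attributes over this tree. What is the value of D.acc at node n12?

1. n0.tag = -4  [given at root]
2. n0.hot = 10  [given at root]
3. n0.ok = true  [given at root]
4. n1.acc = 14  [S₀.tag + 18]
5. n2.live = -2  [-2]
6. n3.cnt = "pz"  [terminal]
7. n4.cnt = "kr"  [terminal]
8. n5.val = 19  [terminal]
9. n2.sig = true  [true]
10. n6.key = 12  [D.acc - 2]
11. n7.fin = false  [terminal]
12. n6.hot = true  [f.fin == false]
13. n1.env = 17  [17]
14. n8.live = 22  [(if S₀.ok then S₀.tag else S₀.hot) + 26]
15. n9.tag = 24  [24]
16. n9.hot = 0  [C.live - 22]
17. n9.ok = true  [true]
18. n10.fin = false  [terminal]
19. n11.acc = 14  [terminal]
20. n9.off = 27  [S.hot * 2 + 27]
21. n12.acc = 23  [S.off + C.live - 26]
22. n13.val = 29  [terminal]
23. n14.fin = true  [terminal]
24. n15.acc = 14  [terminal]
25. n12.env = 1  [g.acc - 13]
26. n8.sig = false  [S.off > 27]
27. n16.tag = 14  [D.env * 2 - 20]
28. n16.hot = 18  [S₀.hot + 8]
29. n16.ok = true  [S₀.hot == 10]
30. n17.key = 0  [S.tag + S.hot - 32]
31. n18.val = 15  [terminal]
32. n19.val = -3  [terminal]
33. n20.mk = true  [terminal]
34. n17.hot = false  [false]
35. n16.off = 6  [S.hot - 12]
36. n0.off = 15  [S₀.tag * 3 + 27]

23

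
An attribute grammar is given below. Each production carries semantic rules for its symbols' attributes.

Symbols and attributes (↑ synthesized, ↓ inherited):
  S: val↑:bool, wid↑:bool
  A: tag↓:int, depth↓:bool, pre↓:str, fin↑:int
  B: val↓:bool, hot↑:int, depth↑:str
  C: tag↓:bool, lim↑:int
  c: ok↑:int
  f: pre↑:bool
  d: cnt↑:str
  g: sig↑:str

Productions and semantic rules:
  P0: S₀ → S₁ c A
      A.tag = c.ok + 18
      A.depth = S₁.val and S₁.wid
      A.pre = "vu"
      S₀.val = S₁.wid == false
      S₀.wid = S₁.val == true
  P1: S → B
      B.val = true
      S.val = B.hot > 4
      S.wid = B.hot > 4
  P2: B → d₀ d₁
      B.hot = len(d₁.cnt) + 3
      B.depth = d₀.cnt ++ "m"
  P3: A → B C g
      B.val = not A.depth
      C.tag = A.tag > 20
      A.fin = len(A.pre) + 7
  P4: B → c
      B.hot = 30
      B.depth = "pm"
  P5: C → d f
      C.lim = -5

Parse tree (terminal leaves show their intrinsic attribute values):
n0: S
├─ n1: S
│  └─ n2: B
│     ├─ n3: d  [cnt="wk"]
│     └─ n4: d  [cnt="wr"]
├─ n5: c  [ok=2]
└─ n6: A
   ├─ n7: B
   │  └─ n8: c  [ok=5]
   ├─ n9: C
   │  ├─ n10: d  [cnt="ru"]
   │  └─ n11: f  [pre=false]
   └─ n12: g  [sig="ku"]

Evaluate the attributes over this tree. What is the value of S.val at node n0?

1. n2.val = true  [true]
2. n3.cnt = "wk"  [terminal]
3. n4.cnt = "wr"  [terminal]
4. n2.hot = 5  [len(d₁.cnt) + 3]
5. n2.depth = "wkm"  [d₀.cnt ++ "m"]
6. n1.val = true  [B.hot > 4]
7. n1.wid = true  [B.hot > 4]
8. n5.ok = 2  [terminal]
9. n6.tag = 20  [c.ok + 18]
10. n6.depth = true  [S₁.val and S₁.wid]
11. n6.pre = "vu"  ["vu"]
12. n7.val = false  [not A.depth]
13. n8.ok = 5  [terminal]
14. n7.hot = 30  [30]
15. n7.depth = "pm"  ["pm"]
16. n9.tag = false  [A.tag > 20]
17. n10.cnt = "ru"  [terminal]
18. n11.pre = false  [terminal]
19. n9.lim = -5  [-5]
20. n12.sig = "ku"  [terminal]
21. n6.fin = 9  [len(A.pre) + 7]
22. n0.val = false  [S₁.wid == false]
23. n0.wid = true  [S₁.val == true]

false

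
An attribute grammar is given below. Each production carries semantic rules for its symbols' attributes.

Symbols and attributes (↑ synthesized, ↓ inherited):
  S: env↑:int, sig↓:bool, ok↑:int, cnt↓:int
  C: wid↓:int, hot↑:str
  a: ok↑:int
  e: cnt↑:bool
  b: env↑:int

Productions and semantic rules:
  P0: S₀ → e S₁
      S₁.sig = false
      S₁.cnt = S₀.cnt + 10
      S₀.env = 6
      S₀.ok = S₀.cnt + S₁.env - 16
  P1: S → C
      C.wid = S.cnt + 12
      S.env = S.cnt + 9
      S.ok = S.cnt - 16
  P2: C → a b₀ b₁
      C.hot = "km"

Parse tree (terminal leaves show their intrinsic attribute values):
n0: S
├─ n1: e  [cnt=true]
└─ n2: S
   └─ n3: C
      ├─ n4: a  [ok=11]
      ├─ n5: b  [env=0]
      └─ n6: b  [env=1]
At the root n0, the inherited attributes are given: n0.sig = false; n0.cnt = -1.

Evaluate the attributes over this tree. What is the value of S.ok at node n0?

1. n0.sig = false  [given at root]
2. n0.cnt = -1  [given at root]
3. n1.cnt = true  [terminal]
4. n2.sig = false  [false]
5. n2.cnt = 9  [S₀.cnt + 10]
6. n3.wid = 21  [S.cnt + 12]
7. n4.ok = 11  [terminal]
8. n5.env = 0  [terminal]
9. n6.env = 1  [terminal]
10. n3.hot = "km"  ["km"]
11. n2.env = 18  [S.cnt + 9]
12. n2.ok = -7  [S.cnt - 16]
13. n0.env = 6  [6]
14. n0.ok = 1  [S₀.cnt + S₁.env - 16]

1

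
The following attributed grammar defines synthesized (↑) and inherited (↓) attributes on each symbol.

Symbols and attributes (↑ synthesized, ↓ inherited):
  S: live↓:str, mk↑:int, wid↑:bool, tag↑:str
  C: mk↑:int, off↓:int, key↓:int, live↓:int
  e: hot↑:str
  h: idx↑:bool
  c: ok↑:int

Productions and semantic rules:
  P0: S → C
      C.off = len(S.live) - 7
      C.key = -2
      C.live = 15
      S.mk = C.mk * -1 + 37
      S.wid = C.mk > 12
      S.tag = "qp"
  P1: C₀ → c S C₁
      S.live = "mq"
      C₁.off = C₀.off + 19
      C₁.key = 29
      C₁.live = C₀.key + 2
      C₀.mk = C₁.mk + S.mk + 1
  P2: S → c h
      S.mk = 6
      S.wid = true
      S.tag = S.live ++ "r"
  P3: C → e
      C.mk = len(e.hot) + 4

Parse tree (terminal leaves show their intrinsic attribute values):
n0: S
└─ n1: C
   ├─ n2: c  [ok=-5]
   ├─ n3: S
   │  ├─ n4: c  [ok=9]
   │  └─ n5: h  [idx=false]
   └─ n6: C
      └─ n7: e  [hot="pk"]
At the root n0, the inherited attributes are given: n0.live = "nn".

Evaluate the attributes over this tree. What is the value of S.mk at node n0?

24

1. n0.live = "nn"  [given at root]
2. n1.off = -5  [len(S.live) - 7]
3. n1.key = -2  [-2]
4. n1.live = 15  [15]
5. n2.ok = -5  [terminal]
6. n3.live = "mq"  ["mq"]
7. n4.ok = 9  [terminal]
8. n5.idx = false  [terminal]
9. n3.mk = 6  [6]
10. n3.wid = true  [true]
11. n3.tag = "mqr"  [S.live ++ "r"]
12. n6.off = 14  [C₀.off + 19]
13. n6.key = 29  [29]
14. n6.live = 0  [C₀.key + 2]
15. n7.hot = "pk"  [terminal]
16. n6.mk = 6  [len(e.hot) + 4]
17. n1.mk = 13  [C₁.mk + S.mk + 1]
18. n0.mk = 24  [C.mk * -1 + 37]
19. n0.wid = true  [C.mk > 12]
20. n0.tag = "qp"  ["qp"]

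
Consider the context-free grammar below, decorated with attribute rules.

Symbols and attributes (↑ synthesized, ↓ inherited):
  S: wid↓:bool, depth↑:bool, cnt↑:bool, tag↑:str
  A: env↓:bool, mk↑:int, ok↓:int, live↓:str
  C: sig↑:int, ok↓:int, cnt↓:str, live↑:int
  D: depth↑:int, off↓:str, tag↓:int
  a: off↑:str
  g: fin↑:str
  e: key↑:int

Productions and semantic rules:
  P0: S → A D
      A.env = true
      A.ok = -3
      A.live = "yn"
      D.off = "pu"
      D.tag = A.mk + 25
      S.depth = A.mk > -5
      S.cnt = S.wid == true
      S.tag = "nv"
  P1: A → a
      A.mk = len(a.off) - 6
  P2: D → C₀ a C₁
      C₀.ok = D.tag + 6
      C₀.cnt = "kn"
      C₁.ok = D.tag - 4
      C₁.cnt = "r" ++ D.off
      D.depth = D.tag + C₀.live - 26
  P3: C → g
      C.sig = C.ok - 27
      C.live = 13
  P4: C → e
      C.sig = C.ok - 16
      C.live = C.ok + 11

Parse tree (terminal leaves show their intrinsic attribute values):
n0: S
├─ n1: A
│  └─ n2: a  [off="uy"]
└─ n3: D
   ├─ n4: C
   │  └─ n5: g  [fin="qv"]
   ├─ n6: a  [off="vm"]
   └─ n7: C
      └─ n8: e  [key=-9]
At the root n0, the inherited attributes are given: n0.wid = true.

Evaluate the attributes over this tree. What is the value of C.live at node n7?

28

1. n0.wid = true  [given at root]
2. n1.env = true  [true]
3. n1.ok = -3  [-3]
4. n1.live = "yn"  ["yn"]
5. n2.off = "uy"  [terminal]
6. n1.mk = -4  [len(a.off) - 6]
7. n3.off = "pu"  ["pu"]
8. n3.tag = 21  [A.mk + 25]
9. n4.ok = 27  [D.tag + 6]
10. n4.cnt = "kn"  ["kn"]
11. n5.fin = "qv"  [terminal]
12. n4.sig = 0  [C.ok - 27]
13. n4.live = 13  [13]
14. n6.off = "vm"  [terminal]
15. n7.ok = 17  [D.tag - 4]
16. n7.cnt = "rpu"  ["r" ++ D.off]
17. n8.key = -9  [terminal]
18. n7.sig = 1  [C.ok - 16]
19. n7.live = 28  [C.ok + 11]
20. n3.depth = 8  [D.tag + C₀.live - 26]
21. n0.depth = true  [A.mk > -5]
22. n0.cnt = true  [S.wid == true]
23. n0.tag = "nv"  ["nv"]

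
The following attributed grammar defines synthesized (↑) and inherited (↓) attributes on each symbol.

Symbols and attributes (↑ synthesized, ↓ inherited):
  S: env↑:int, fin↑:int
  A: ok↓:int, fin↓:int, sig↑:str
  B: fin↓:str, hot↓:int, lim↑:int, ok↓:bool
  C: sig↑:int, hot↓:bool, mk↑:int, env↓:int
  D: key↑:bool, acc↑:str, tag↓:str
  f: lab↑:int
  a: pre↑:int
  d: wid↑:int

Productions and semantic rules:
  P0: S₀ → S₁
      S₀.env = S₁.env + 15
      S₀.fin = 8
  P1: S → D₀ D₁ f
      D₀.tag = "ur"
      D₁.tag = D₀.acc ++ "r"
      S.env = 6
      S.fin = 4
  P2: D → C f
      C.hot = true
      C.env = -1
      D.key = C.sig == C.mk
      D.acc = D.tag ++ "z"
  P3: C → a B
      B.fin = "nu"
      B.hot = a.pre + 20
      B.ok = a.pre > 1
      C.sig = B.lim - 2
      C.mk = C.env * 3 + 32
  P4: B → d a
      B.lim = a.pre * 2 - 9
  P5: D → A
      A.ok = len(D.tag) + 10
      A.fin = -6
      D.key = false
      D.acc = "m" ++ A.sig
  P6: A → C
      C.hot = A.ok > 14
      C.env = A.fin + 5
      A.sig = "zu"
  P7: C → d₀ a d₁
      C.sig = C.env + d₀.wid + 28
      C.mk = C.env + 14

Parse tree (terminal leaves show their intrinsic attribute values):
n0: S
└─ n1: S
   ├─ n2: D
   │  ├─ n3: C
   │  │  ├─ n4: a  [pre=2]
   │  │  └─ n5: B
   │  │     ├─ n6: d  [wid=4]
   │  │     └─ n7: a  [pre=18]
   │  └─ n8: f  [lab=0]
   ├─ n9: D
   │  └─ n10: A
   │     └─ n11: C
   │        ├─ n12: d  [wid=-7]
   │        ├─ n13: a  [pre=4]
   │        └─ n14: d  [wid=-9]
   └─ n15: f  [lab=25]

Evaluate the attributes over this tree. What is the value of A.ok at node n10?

1. n2.tag = "ur"  ["ur"]
2. n3.hot = true  [true]
3. n3.env = -1  [-1]
4. n4.pre = 2  [terminal]
5. n5.fin = "nu"  ["nu"]
6. n5.hot = 22  [a.pre + 20]
7. n5.ok = true  [a.pre > 1]
8. n6.wid = 4  [terminal]
9. n7.pre = 18  [terminal]
10. n5.lim = 27  [a.pre * 2 - 9]
11. n3.sig = 25  [B.lim - 2]
12. n3.mk = 29  [C.env * 3 + 32]
13. n8.lab = 0  [terminal]
14. n2.key = false  [C.sig == C.mk]
15. n2.acc = "urz"  [D.tag ++ "z"]
16. n9.tag = "urzr"  [D₀.acc ++ "r"]
17. n10.ok = 14  [len(D.tag) + 10]
18. n10.fin = -6  [-6]
19. n11.hot = false  [A.ok > 14]
20. n11.env = -1  [A.fin + 5]
21. n12.wid = -7  [terminal]
22. n13.pre = 4  [terminal]
23. n14.wid = -9  [terminal]
24. n11.sig = 20  [C.env + d₀.wid + 28]
25. n11.mk = 13  [C.env + 14]
26. n10.sig = "zu"  ["zu"]
27. n9.key = false  [false]
28. n9.acc = "mzu"  ["m" ++ A.sig]
29. n15.lab = 25  [terminal]
30. n1.env = 6  [6]
31. n1.fin = 4  [4]
32. n0.env = 21  [S₁.env + 15]
33. n0.fin = 8  [8]

14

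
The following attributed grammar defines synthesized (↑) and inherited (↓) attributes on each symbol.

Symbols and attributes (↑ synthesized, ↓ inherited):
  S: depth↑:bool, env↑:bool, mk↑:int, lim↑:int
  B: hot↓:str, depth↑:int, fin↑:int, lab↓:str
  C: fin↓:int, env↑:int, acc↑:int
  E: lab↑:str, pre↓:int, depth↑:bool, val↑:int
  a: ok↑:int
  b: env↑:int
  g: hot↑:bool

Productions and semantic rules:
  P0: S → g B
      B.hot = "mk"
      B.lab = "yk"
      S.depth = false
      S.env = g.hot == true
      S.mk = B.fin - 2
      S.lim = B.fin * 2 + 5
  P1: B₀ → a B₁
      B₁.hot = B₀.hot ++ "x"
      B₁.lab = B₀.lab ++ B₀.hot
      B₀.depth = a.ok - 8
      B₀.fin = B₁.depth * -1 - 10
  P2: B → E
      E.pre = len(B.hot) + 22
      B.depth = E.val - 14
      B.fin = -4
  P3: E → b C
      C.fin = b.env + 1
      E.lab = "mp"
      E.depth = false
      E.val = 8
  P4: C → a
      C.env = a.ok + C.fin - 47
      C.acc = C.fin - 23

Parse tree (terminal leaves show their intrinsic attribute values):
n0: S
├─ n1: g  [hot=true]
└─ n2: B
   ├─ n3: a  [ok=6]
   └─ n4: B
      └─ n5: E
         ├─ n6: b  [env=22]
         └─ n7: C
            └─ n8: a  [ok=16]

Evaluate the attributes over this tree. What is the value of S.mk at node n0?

-6

1. n1.hot = true  [terminal]
2. n2.hot = "mk"  ["mk"]
3. n2.lab = "yk"  ["yk"]
4. n3.ok = 6  [terminal]
5. n4.hot = "mkx"  [B₀.hot ++ "x"]
6. n4.lab = "ykmk"  [B₀.lab ++ B₀.hot]
7. n5.pre = 25  [len(B.hot) + 22]
8. n6.env = 22  [terminal]
9. n7.fin = 23  [b.env + 1]
10. n8.ok = 16  [terminal]
11. n7.env = -8  [a.ok + C.fin - 47]
12. n7.acc = 0  [C.fin - 23]
13. n5.lab = "mp"  ["mp"]
14. n5.depth = false  [false]
15. n5.val = 8  [8]
16. n4.depth = -6  [E.val - 14]
17. n4.fin = -4  [-4]
18. n2.depth = -2  [a.ok - 8]
19. n2.fin = -4  [B₁.depth * -1 - 10]
20. n0.depth = false  [false]
21. n0.env = true  [g.hot == true]
22. n0.mk = -6  [B.fin - 2]
23. n0.lim = -3  [B.fin * 2 + 5]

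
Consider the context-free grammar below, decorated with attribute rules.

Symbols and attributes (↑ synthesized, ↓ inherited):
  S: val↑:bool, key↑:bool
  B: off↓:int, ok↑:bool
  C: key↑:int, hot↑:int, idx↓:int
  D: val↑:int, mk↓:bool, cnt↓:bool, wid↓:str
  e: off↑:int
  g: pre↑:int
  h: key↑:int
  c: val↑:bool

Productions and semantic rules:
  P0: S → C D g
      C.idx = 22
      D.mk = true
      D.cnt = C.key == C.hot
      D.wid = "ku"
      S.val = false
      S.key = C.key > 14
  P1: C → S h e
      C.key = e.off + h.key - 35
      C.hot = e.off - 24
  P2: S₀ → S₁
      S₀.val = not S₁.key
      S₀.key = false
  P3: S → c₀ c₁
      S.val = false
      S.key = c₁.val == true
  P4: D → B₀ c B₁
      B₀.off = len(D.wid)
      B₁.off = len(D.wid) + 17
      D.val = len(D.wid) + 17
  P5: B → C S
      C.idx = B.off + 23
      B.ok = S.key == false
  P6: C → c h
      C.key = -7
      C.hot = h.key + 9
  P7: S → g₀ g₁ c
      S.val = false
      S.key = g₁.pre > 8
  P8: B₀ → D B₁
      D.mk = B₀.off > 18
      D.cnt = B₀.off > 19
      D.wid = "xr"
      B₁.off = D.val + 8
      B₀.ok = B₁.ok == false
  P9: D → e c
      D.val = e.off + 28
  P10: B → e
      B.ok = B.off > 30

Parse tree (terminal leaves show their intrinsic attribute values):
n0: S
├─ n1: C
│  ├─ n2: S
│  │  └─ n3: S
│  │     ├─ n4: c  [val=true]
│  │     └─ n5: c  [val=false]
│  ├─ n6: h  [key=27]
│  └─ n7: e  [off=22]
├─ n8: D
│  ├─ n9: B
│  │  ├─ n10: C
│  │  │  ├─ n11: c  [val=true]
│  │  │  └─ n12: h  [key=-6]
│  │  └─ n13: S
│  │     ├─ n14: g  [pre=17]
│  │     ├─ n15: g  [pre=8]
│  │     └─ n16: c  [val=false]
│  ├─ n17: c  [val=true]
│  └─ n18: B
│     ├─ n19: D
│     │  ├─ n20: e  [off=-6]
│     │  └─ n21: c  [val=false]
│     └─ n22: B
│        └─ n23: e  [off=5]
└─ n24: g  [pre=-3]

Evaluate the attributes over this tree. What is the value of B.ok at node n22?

1. n1.idx = 22  [22]
2. n4.val = true  [terminal]
3. n5.val = false  [terminal]
4. n3.val = false  [false]
5. n3.key = false  [c₁.val == true]
6. n2.val = true  [not S₁.key]
7. n2.key = false  [false]
8. n6.key = 27  [terminal]
9. n7.off = 22  [terminal]
10. n1.key = 14  [e.off + h.key - 35]
11. n1.hot = -2  [e.off - 24]
12. n8.mk = true  [true]
13. n8.cnt = false  [C.key == C.hot]
14. n8.wid = "ku"  ["ku"]
15. n9.off = 2  [len(D.wid)]
16. n10.idx = 25  [B.off + 23]
17. n11.val = true  [terminal]
18. n12.key = -6  [terminal]
19. n10.key = -7  [-7]
20. n10.hot = 3  [h.key + 9]
21. n14.pre = 17  [terminal]
22. n15.pre = 8  [terminal]
23. n16.val = false  [terminal]
24. n13.val = false  [false]
25. n13.key = false  [g₁.pre > 8]
26. n9.ok = true  [S.key == false]
27. n17.val = true  [terminal]
28. n18.off = 19  [len(D.wid) + 17]
29. n19.mk = true  [B₀.off > 18]
30. n19.cnt = false  [B₀.off > 19]
31. n19.wid = "xr"  ["xr"]
32. n20.off = -6  [terminal]
33. n21.val = false  [terminal]
34. n19.val = 22  [e.off + 28]
35. n22.off = 30  [D.val + 8]
36. n23.off = 5  [terminal]
37. n22.ok = false  [B.off > 30]
38. n18.ok = true  [B₁.ok == false]
39. n8.val = 19  [len(D.wid) + 17]
40. n24.pre = -3  [terminal]
41. n0.val = false  [false]
42. n0.key = false  [C.key > 14]

false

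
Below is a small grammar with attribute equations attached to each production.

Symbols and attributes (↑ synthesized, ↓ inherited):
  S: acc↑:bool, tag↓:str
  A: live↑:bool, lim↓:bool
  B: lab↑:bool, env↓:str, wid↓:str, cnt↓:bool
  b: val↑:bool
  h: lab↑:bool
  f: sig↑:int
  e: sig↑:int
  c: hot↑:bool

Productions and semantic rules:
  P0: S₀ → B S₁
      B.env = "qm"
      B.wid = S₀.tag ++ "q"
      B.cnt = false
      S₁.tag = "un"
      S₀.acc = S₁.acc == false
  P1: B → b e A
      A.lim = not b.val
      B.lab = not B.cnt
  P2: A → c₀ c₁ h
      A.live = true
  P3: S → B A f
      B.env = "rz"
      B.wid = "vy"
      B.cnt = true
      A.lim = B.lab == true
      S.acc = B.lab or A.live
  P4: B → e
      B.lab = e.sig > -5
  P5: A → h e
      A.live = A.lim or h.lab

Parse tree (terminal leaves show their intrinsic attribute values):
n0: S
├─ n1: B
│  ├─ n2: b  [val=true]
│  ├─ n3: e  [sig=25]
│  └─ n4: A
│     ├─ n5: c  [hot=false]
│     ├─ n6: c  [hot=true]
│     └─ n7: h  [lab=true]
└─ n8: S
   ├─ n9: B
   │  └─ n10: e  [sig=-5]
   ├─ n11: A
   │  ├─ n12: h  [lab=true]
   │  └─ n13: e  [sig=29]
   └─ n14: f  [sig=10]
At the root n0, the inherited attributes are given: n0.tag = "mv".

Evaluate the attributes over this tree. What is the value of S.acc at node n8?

true

1. n0.tag = "mv"  [given at root]
2. n1.env = "qm"  ["qm"]
3. n1.wid = "mvq"  [S₀.tag ++ "q"]
4. n1.cnt = false  [false]
5. n2.val = true  [terminal]
6. n3.sig = 25  [terminal]
7. n4.lim = false  [not b.val]
8. n5.hot = false  [terminal]
9. n6.hot = true  [terminal]
10. n7.lab = true  [terminal]
11. n4.live = true  [true]
12. n1.lab = true  [not B.cnt]
13. n8.tag = "un"  ["un"]
14. n9.env = "rz"  ["rz"]
15. n9.wid = "vy"  ["vy"]
16. n9.cnt = true  [true]
17. n10.sig = -5  [terminal]
18. n9.lab = false  [e.sig > -5]
19. n11.lim = false  [B.lab == true]
20. n12.lab = true  [terminal]
21. n13.sig = 29  [terminal]
22. n11.live = true  [A.lim or h.lab]
23. n14.sig = 10  [terminal]
24. n8.acc = true  [B.lab or A.live]
25. n0.acc = false  [S₁.acc == false]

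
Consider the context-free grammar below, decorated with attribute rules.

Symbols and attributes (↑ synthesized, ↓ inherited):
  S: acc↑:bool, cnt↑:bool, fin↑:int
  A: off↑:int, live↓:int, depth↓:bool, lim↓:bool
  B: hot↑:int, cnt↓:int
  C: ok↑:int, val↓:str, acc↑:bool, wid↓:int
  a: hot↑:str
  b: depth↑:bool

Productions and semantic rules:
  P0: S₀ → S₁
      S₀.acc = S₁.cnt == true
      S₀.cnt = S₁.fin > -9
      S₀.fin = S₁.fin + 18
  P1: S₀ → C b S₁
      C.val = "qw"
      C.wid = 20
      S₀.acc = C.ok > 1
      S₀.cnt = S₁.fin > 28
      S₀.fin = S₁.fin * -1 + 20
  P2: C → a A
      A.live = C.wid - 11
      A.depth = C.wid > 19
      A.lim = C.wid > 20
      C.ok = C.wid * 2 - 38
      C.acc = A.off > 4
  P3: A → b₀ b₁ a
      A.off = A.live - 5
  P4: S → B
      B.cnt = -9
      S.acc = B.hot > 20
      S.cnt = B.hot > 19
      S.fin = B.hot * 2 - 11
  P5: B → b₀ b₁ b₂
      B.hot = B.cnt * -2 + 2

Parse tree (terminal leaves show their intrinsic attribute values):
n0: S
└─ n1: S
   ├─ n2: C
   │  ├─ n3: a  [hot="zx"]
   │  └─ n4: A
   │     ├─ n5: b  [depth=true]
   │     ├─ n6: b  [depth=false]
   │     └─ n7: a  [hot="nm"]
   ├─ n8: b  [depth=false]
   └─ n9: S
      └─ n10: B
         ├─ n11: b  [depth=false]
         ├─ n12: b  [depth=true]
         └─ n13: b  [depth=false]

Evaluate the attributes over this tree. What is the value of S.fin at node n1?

-9

1. n2.val = "qw"  ["qw"]
2. n2.wid = 20  [20]
3. n3.hot = "zx"  [terminal]
4. n4.live = 9  [C.wid - 11]
5. n4.depth = true  [C.wid > 19]
6. n4.lim = false  [C.wid > 20]
7. n5.depth = true  [terminal]
8. n6.depth = false  [terminal]
9. n7.hot = "nm"  [terminal]
10. n4.off = 4  [A.live - 5]
11. n2.ok = 2  [C.wid * 2 - 38]
12. n2.acc = false  [A.off > 4]
13. n8.depth = false  [terminal]
14. n10.cnt = -9  [-9]
15. n11.depth = false  [terminal]
16. n12.depth = true  [terminal]
17. n13.depth = false  [terminal]
18. n10.hot = 20  [B.cnt * -2 + 2]
19. n9.acc = false  [B.hot > 20]
20. n9.cnt = true  [B.hot > 19]
21. n9.fin = 29  [B.hot * 2 - 11]
22. n1.acc = true  [C.ok > 1]
23. n1.cnt = true  [S₁.fin > 28]
24. n1.fin = -9  [S₁.fin * -1 + 20]
25. n0.acc = true  [S₁.cnt == true]
26. n0.cnt = false  [S₁.fin > -9]
27. n0.fin = 9  [S₁.fin + 18]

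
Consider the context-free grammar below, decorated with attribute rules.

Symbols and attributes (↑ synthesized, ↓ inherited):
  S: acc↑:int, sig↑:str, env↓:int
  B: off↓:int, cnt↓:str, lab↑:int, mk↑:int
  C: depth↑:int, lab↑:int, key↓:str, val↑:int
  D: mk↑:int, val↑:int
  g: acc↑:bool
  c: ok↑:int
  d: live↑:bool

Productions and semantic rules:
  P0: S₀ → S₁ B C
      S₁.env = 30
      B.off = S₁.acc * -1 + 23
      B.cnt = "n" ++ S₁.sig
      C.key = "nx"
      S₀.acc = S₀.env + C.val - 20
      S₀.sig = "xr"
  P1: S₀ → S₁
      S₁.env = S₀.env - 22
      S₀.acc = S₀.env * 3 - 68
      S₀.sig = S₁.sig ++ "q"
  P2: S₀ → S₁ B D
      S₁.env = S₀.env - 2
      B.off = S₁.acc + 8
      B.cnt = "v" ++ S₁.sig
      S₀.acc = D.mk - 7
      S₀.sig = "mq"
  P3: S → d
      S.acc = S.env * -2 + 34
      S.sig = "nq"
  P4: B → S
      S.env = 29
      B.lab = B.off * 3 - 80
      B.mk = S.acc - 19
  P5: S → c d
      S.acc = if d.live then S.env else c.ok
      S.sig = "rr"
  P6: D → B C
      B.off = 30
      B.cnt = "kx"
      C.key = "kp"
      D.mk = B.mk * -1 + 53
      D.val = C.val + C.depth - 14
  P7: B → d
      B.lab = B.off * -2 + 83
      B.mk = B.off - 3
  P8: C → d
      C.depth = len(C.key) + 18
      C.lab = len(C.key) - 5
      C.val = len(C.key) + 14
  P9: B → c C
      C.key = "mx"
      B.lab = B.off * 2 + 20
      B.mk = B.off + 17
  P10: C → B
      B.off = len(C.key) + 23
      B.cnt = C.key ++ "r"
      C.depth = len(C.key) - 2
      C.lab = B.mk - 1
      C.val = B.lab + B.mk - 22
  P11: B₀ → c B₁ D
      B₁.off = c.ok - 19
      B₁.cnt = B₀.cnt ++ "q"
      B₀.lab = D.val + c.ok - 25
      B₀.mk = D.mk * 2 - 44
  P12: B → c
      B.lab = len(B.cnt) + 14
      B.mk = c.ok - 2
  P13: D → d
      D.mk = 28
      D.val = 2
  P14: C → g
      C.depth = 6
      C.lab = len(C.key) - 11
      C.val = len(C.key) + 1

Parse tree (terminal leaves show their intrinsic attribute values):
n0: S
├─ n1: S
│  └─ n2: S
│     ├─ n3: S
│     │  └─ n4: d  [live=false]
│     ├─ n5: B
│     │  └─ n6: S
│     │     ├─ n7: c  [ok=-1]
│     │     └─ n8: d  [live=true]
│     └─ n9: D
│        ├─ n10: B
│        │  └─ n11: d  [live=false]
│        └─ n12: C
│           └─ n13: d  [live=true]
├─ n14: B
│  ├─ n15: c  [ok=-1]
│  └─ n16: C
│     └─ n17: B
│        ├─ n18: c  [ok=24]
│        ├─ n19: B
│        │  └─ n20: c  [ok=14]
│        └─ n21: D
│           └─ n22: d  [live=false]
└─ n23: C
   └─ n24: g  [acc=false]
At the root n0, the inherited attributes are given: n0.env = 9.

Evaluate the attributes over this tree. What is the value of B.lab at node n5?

1. n0.env = 9  [given at root]
2. n1.env = 30  [30]
3. n2.env = 8  [S₀.env - 22]
4. n3.env = 6  [S₀.env - 2]
5. n4.live = false  [terminal]
6. n3.acc = 22  [S.env * -2 + 34]
7. n3.sig = "nq"  ["nq"]
8. n5.off = 30  [S₁.acc + 8]
9. n5.cnt = "vnq"  ["v" ++ S₁.sig]
10. n6.env = 29  [29]
11. n7.ok = -1  [terminal]
12. n8.live = true  [terminal]
13. n6.acc = 29  [if d.live then S.env else c.ok]
14. n6.sig = "rr"  ["rr"]
15. n5.lab = 10  [B.off * 3 - 80]
16. n5.mk = 10  [S.acc - 19]
17. n10.off = 30  [30]
18. n10.cnt = "kx"  ["kx"]
19. n11.live = false  [terminal]
20. n10.lab = 23  [B.off * -2 + 83]
21. n10.mk = 27  [B.off - 3]
22. n12.key = "kp"  ["kp"]
23. n13.live = true  [terminal]
24. n12.depth = 20  [len(C.key) + 18]
25. n12.lab = -3  [len(C.key) - 5]
26. n12.val = 16  [len(C.key) + 14]
27. n9.mk = 26  [B.mk * -1 + 53]
28. n9.val = 22  [C.val + C.depth - 14]
29. n2.acc = 19  [D.mk - 7]
30. n2.sig = "mq"  ["mq"]
31. n1.acc = 22  [S₀.env * 3 - 68]
32. n1.sig = "mqq"  [S₁.sig ++ "q"]
33. n14.off = 1  [S₁.acc * -1 + 23]
34. n14.cnt = "nmqq"  ["n" ++ S₁.sig]
35. n15.ok = -1  [terminal]
36. n16.key = "mx"  ["mx"]
37. n17.off = 25  [len(C.key) + 23]
38. n17.cnt = "mxr"  [C.key ++ "r"]
39. n18.ok = 24  [terminal]
40. n19.off = 5  [c.ok - 19]
41. n19.cnt = "mxrq"  [B₀.cnt ++ "q"]
42. n20.ok = 14  [terminal]
43. n19.lab = 18  [len(B.cnt) + 14]
44. n19.mk = 12  [c.ok - 2]
45. n22.live = false  [terminal]
46. n21.mk = 28  [28]
47. n21.val = 2  [2]
48. n17.lab = 1  [D.val + c.ok - 25]
49. n17.mk = 12  [D.mk * 2 - 44]
50. n16.depth = 0  [len(C.key) - 2]
51. n16.lab = 11  [B.mk - 1]
52. n16.val = -9  [B.lab + B.mk - 22]
53. n14.lab = 22  [B.off * 2 + 20]
54. n14.mk = 18  [B.off + 17]
55. n23.key = "nx"  ["nx"]
56. n24.acc = false  [terminal]
57. n23.depth = 6  [6]
58. n23.lab = -9  [len(C.key) - 11]
59. n23.val = 3  [len(C.key) + 1]
60. n0.acc = -8  [S₀.env + C.val - 20]
61. n0.sig = "xr"  ["xr"]

10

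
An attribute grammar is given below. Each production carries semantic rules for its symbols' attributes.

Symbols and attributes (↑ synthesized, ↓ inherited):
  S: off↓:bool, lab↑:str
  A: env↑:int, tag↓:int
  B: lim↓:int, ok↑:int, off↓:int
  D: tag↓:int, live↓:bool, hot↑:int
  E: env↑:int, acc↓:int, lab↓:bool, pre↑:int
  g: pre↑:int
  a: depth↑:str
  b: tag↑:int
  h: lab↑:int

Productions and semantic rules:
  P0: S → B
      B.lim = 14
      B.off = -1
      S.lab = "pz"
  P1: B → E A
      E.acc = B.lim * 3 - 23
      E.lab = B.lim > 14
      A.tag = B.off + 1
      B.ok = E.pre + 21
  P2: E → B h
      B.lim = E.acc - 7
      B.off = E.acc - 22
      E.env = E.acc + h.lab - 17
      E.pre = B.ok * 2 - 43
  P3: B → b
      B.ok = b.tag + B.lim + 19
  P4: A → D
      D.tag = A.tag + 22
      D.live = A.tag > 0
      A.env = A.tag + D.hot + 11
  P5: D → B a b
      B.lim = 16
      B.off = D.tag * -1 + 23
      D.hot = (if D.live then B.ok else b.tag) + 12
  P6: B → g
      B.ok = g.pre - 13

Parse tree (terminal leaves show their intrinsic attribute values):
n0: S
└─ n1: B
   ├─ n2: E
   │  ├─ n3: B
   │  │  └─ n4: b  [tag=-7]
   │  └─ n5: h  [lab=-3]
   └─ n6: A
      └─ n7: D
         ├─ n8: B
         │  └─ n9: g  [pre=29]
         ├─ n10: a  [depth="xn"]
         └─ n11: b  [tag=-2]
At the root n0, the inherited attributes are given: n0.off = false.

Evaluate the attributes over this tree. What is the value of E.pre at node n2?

5

1. n0.off = false  [given at root]
2. n1.lim = 14  [14]
3. n1.off = -1  [-1]
4. n2.acc = 19  [B.lim * 3 - 23]
5. n2.lab = false  [B.lim > 14]
6. n3.lim = 12  [E.acc - 7]
7. n3.off = -3  [E.acc - 22]
8. n4.tag = -7  [terminal]
9. n3.ok = 24  [b.tag + B.lim + 19]
10. n5.lab = -3  [terminal]
11. n2.env = -1  [E.acc + h.lab - 17]
12. n2.pre = 5  [B.ok * 2 - 43]
13. n6.tag = 0  [B.off + 1]
14. n7.tag = 22  [A.tag + 22]
15. n7.live = false  [A.tag > 0]
16. n8.lim = 16  [16]
17. n8.off = 1  [D.tag * -1 + 23]
18. n9.pre = 29  [terminal]
19. n8.ok = 16  [g.pre - 13]
20. n10.depth = "xn"  [terminal]
21. n11.tag = -2  [terminal]
22. n7.hot = 10  [(if D.live then B.ok else b.tag) + 12]
23. n6.env = 21  [A.tag + D.hot + 11]
24. n1.ok = 26  [E.pre + 21]
25. n0.lab = "pz"  ["pz"]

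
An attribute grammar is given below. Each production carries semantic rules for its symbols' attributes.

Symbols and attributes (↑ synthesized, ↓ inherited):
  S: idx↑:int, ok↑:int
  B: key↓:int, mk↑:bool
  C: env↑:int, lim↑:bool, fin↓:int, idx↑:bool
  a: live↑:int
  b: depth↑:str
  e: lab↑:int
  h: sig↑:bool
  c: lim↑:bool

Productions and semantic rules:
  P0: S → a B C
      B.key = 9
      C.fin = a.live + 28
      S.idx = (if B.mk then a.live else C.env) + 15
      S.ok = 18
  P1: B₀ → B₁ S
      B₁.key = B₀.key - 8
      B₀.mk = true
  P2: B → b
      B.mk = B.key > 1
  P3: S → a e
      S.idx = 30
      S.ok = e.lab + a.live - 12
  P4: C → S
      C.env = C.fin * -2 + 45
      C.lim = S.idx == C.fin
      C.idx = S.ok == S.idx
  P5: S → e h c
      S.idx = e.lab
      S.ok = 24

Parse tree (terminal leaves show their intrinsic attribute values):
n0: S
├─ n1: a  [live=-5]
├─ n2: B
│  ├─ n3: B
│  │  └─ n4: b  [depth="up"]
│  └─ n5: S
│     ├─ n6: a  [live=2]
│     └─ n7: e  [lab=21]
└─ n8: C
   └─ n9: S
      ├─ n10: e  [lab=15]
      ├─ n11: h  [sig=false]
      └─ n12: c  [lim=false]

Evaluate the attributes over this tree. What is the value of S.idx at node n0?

10

1. n1.live = -5  [terminal]
2. n2.key = 9  [9]
3. n3.key = 1  [B₀.key - 8]
4. n4.depth = "up"  [terminal]
5. n3.mk = false  [B.key > 1]
6. n6.live = 2  [terminal]
7. n7.lab = 21  [terminal]
8. n5.idx = 30  [30]
9. n5.ok = 11  [e.lab + a.live - 12]
10. n2.mk = true  [true]
11. n8.fin = 23  [a.live + 28]
12. n10.lab = 15  [terminal]
13. n11.sig = false  [terminal]
14. n12.lim = false  [terminal]
15. n9.idx = 15  [e.lab]
16. n9.ok = 24  [24]
17. n8.env = -1  [C.fin * -2 + 45]
18. n8.lim = false  [S.idx == C.fin]
19. n8.idx = false  [S.ok == S.idx]
20. n0.idx = 10  [(if B.mk then a.live else C.env) + 15]
21. n0.ok = 18  [18]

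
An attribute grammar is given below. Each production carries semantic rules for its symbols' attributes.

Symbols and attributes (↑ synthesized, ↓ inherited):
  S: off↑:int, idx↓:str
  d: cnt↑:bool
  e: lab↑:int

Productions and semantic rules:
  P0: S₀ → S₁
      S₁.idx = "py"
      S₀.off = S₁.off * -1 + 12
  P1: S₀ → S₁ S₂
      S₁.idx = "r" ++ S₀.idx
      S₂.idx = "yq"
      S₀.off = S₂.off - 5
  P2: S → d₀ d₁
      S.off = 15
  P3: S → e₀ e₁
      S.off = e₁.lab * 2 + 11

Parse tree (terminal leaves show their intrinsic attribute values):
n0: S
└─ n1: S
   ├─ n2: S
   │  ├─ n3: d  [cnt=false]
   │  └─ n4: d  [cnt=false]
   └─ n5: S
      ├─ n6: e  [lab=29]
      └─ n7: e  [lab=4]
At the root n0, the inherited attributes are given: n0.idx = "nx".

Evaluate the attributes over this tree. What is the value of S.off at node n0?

1. n0.idx = "nx"  [given at root]
2. n1.idx = "py"  ["py"]
3. n2.idx = "rpy"  ["r" ++ S₀.idx]
4. n3.cnt = false  [terminal]
5. n4.cnt = false  [terminal]
6. n2.off = 15  [15]
7. n5.idx = "yq"  ["yq"]
8. n6.lab = 29  [terminal]
9. n7.lab = 4  [terminal]
10. n5.off = 19  [e₁.lab * 2 + 11]
11. n1.off = 14  [S₂.off - 5]
12. n0.off = -2  [S₁.off * -1 + 12]

-2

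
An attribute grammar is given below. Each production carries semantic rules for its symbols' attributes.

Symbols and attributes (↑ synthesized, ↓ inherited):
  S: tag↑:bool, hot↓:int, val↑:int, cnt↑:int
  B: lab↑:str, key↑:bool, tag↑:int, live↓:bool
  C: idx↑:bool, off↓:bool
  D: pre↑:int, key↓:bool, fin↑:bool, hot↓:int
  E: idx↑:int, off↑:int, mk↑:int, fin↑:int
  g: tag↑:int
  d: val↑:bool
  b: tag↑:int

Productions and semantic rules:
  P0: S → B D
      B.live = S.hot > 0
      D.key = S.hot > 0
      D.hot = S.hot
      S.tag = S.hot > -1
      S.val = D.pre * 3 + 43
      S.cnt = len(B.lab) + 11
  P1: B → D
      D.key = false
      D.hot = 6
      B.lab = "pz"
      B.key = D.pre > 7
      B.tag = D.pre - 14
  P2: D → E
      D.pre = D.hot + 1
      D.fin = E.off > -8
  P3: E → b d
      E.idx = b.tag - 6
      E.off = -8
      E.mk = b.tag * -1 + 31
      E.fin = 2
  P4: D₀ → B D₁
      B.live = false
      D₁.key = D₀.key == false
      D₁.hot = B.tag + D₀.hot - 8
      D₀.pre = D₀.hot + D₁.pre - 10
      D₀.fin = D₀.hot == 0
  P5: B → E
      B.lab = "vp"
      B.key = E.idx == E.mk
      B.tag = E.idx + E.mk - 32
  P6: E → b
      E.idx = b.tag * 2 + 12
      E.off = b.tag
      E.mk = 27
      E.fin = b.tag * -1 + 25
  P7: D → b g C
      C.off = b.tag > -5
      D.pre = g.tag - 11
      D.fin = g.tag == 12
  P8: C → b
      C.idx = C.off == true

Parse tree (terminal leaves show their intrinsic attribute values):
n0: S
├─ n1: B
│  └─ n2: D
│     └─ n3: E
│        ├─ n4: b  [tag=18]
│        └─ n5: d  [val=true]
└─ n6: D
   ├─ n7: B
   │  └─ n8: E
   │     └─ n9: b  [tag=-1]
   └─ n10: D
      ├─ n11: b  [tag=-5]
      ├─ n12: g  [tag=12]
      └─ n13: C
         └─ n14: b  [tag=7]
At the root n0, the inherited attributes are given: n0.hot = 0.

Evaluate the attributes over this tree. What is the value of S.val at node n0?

16

1. n0.hot = 0  [given at root]
2. n1.live = false  [S.hot > 0]
3. n2.key = false  [false]
4. n2.hot = 6  [6]
5. n4.tag = 18  [terminal]
6. n5.val = true  [terminal]
7. n3.idx = 12  [b.tag - 6]
8. n3.off = -8  [-8]
9. n3.mk = 13  [b.tag * -1 + 31]
10. n3.fin = 2  [2]
11. n2.pre = 7  [D.hot + 1]
12. n2.fin = false  [E.off > -8]
13. n1.lab = "pz"  ["pz"]
14. n1.key = false  [D.pre > 7]
15. n1.tag = -7  [D.pre - 14]
16. n6.key = false  [S.hot > 0]
17. n6.hot = 0  [S.hot]
18. n7.live = false  [false]
19. n9.tag = -1  [terminal]
20. n8.idx = 10  [b.tag * 2 + 12]
21. n8.off = -1  [b.tag]
22. n8.mk = 27  [27]
23. n8.fin = 26  [b.tag * -1 + 25]
24. n7.lab = "vp"  ["vp"]
25. n7.key = false  [E.idx == E.mk]
26. n7.tag = 5  [E.idx + E.mk - 32]
27. n10.key = true  [D₀.key == false]
28. n10.hot = -3  [B.tag + D₀.hot - 8]
29. n11.tag = -5  [terminal]
30. n12.tag = 12  [terminal]
31. n13.off = false  [b.tag > -5]
32. n14.tag = 7  [terminal]
33. n13.idx = false  [C.off == true]
34. n10.pre = 1  [g.tag - 11]
35. n10.fin = true  [g.tag == 12]
36. n6.pre = -9  [D₀.hot + D₁.pre - 10]
37. n6.fin = true  [D₀.hot == 0]
38. n0.tag = true  [S.hot > -1]
39. n0.val = 16  [D.pre * 3 + 43]
40. n0.cnt = 13  [len(B.lab) + 11]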